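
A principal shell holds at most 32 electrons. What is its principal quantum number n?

2n² = 32 ⇒ n² = 16 ⇒ n = 4.

n = 4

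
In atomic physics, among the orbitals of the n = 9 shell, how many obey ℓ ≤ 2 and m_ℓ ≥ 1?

For n = 9, ℓ ranges over 0 … 8.
Per ℓ-value: ℓ=1 → 1; ℓ=2 → 2.
Total orbitals: 1 + 2 = 3.

3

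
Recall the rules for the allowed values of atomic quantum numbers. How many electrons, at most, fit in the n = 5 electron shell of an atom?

50

A shell holds 2n² electrons: 2 × 5² = 2 × 25 = 50.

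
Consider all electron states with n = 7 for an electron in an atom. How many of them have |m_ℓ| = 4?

With n = 7 the allowed ℓ are 0, 1, …, 6.
Contributions: ℓ=4 → 2; ℓ=5 → 2; ℓ=6 → 2.
Orbitals: 2 + 2 + 2 = 6. Each orbital carries two spin states, so 6 × 2 = 12 states.

12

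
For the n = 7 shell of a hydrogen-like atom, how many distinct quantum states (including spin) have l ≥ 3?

80

For n = 7, l ranges over 0 … 6.
Orbitals with l ≥ 3, by l: l=3 → 7; l=4 → 9; l=5 → 11; l=6 → 13.
Orbitals: 7 + 9 + 11 + 13 = 40. Each orbital carries two spin states, so 40 × 2 = 80 states.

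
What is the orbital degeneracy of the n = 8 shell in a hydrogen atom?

64

The n = 8 shell contains n² = 8² = 64 orbitals.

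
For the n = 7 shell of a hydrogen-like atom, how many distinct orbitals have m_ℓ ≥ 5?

3

For n = 7, ℓ ranges over 0 … 6.
Per ℓ-value: ℓ=5 → 1; ℓ=6 → 2.
Total orbitals: 1 + 2 = 3.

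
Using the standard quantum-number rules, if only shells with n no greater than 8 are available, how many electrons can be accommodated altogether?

408

Total orbitals = 1² + 2² + 3² + 4² + 5² + 6² + 7² + 8² = 204. Doubling for spin gives 408 electrons.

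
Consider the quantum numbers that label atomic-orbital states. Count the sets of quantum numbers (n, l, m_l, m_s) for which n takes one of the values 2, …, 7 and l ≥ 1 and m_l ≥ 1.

112

Treat each shell separately and count matching orbitals:
n=2 → 1; n=3 → 3; n=4 → 6; n=5 → 10; n=6 → 15; n=7 → 21.
Orbitals: 1 + 3 + 6 + 10 + 15 + 21 = 56. Including both spin states (m_s = ±1/2) gives 2 × 56 = 112 states.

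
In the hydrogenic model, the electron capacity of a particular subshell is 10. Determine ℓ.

ℓ = 2

2(2ℓ+1) = 10 ⇒ 2ℓ+1 = 5 ⇒ ℓ = 2.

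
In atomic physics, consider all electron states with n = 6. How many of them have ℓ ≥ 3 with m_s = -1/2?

27

The n = 6 shell has ℓ = 0 through 5; check each.
Per ℓ-value: ℓ=3 → 7; ℓ=4 → 9; ℓ=5 → 11.
Orbitals: 7 + 9 + 11 = 27. With m_s fixed to a single value there is one state per orbital, giving 27 states.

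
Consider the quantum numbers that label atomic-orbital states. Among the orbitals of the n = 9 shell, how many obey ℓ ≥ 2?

Per ℓ-value: ℓ=2 → 5; ℓ=3 → 7; ℓ=4 → 9; ℓ=5 → 11; ℓ=6 → 13; ℓ=7 → 15; ℓ=8 → 17.
Total orbitals: 5 + 7 + 9 + 11 + 13 + 15 + 17 = 77.

77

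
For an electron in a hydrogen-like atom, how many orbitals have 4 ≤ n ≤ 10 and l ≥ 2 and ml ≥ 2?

119

Count contributing orbitals for each principal shell:
n=4 → 3; n=5 → 6; n=6 → 10; n=7 → 15; n=8 → 21; n=9 → 28; n=10 → 36.
Total orbitals: 3 + 6 + 10 + 15 + 21 + 28 + 36 = 119.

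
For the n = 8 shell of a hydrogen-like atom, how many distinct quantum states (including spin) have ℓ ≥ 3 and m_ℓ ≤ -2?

For n = 8, ℓ ranges over 0 … 7.
Per ℓ-value: ℓ=3 → 2; ℓ=4 → 3; ℓ=5 → 4; ℓ=6 → 5; ℓ=7 → 6.
Orbitals: 2 + 3 + 4 + 5 + 6 = 20. Each orbital carries two spin states, so 20 × 2 = 40 states.

40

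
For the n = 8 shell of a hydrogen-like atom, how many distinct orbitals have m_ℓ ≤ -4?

10

The (ℓ, m_ℓ) pairs meeting m_ℓ ≤ -4 give: ℓ=4 → 1; ℓ=5 → 2; ℓ=6 → 3; ℓ=7 → 4.
Total orbitals: 1 + 2 + 3 + 4 = 10.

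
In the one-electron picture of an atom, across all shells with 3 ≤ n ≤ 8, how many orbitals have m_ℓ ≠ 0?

166

Count contributing orbitals for each principal shell:
n=3 → 6; n=4 → 12; n=5 → 20; n=6 → 30; n=7 → 42; n=8 → 56.
Total orbitals: 6 + 12 + 20 + 30 + 42 + 56 = 166.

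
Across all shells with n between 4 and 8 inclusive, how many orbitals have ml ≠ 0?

For each n in the range, tally the orbitals obeying ml ≠ 0:
n=4 → 12; n=5 → 20; n=6 → 30; n=7 → 42; n=8 → 56.
Total orbitals: 12 + 20 + 30 + 42 + 56 = 160.

160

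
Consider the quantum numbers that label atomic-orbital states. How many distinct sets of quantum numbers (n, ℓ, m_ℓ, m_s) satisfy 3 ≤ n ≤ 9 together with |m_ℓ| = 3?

84

Count contributing orbitals for each principal shell:
n=4 → 2; n=5 → 4; n=6 → 6; n=7 → 8; n=8 → 10; n=9 → 12.
Orbitals: 2 + 4 + 6 + 8 + 10 + 12 = 42. Including both spin states (m_s = ±1/2) gives 2 × 42 = 84 states.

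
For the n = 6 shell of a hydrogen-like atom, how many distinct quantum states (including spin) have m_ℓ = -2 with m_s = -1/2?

For n = 6, ℓ ranges over 0 … 5.
Contributions: ℓ=2 → 1; ℓ=3 → 1; ℓ=4 → 1; ℓ=5 → 1.
Orbitals: 1 + 1 + 1 + 1 = 4. With m_s fixed to a single value there is one state per orbital, giving 4 states.

4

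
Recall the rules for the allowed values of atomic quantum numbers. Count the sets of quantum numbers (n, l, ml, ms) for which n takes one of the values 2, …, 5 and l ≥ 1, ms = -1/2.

Go shell by shell, enumerating (l, ml) with l ≥ 1:
n=2 → 3; n=3 → 8; n=4 → 15; n=5 → 24.
Orbitals: 3 + 8 + 15 + 24 = 50. With ms fixed to -1/2 there is one state per orbital, so 50 states.

50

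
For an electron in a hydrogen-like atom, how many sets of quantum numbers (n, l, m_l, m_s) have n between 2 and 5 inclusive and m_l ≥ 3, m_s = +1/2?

Treat each shell separately and count matching orbitals:
n=4 → 1; n=5 → 3.
Orbitals: 1 + 3 = 4. With m_s fixed to +1/2 there is one state per orbital, so 4 states.

4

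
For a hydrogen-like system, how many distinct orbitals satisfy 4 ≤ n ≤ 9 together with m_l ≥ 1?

116

Go shell by shell, enumerating (l, m_l) with m_l ≥ 1:
n=4 → 6; n=5 → 10; n=6 → 15; n=7 → 21; n=8 → 28; n=9 → 36.
Total orbitals: 6 + 10 + 15 + 21 + 28 + 36 = 116.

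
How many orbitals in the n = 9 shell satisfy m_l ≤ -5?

With n = 9 the allowed l are 0, 1, …, 8.
The (l, m_l) pairs meeting m_l ≤ -5 give: l=5 → 1; l=6 → 2; l=7 → 3; l=8 → 4.
Total orbitals: 1 + 2 + 3 + 4 = 10.

10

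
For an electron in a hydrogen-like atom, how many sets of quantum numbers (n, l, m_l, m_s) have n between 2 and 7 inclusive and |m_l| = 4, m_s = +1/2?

Treat each shell separately and count matching orbitals:
n=5 → 2; n=6 → 4; n=7 → 6.
Orbitals: 2 + 4 + 6 = 12. With m_s fixed to +1/2 there is one state per orbital, so 12 states.

12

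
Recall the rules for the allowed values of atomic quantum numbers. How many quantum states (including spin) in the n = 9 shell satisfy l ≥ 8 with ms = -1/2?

For n = 9, l ranges over 0 … 8.
Per l-value: l=8 → 17.
Orbitals: 17. With ms fixed to a single value there is one state per orbital, giving 17 states.

17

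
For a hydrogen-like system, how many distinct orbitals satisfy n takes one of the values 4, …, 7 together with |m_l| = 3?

20

For each n in the range, tally the orbitals obeying |m_l| = 3:
n=4 → 2; n=5 → 4; n=6 → 6; n=7 → 8.
Total orbitals: 2 + 4 + 6 + 8 = 20.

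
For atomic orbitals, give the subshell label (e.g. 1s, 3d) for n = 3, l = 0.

3s

l = 0 corresponds to the letter 's', so the subshell is 3s.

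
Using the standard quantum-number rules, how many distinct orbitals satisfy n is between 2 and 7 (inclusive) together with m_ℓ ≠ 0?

For each n in the range, tally the orbitals obeying m_ℓ ≠ 0:
n=2 → 2; n=3 → 6; n=4 → 12; n=5 → 20; n=6 → 30; n=7 → 42.
Total orbitals: 2 + 6 + 12 + 20 + 30 + 42 = 112.

112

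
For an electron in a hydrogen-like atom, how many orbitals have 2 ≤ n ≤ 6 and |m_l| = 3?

For each n in the range, tally the orbitals obeying |m_l| = 3:
n=4 → 2; n=5 → 4; n=6 → 6.
Total orbitals: 2 + 4 + 6 = 12.

12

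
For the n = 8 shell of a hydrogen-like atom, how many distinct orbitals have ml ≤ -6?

3

For n = 8, l ranges over 0 … 7.
The (l, ml) pairs meeting ml ≤ -6 give: l=6 → 1; l=7 → 2.
Total orbitals: 1 + 2 = 3.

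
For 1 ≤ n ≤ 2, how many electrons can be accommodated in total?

Total orbitals = 1² + 2² = 5. Doubling for spin gives 10 electrons.

10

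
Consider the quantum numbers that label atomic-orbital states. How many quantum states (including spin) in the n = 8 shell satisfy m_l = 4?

8

With n = 8 the allowed l are 0, 1, …, 7.
The (l, m_l) pairs meeting m_l = 4 give: l=4 → 1; l=5 → 1; l=6 → 1; l=7 → 1.
Orbitals: 1 + 1 + 1 + 1 = 4. Each orbital carries two spin states, so 4 × 2 = 8 states.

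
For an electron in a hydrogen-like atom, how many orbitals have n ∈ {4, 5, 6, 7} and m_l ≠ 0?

104

Work shell by shell — for each n, count the (l, m_l) pairs that satisfy m_l ≠ 0:
n=4 → 12; n=5 → 20; n=6 → 30; n=7 → 42.
Total orbitals: 12 + 20 + 30 + 42 = 104.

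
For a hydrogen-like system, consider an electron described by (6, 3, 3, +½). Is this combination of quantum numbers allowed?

Allowed

n = 6 is a positive integer. ℓ = 3 satisfies 0 ≤ ℓ ≤ n−1 = 5. m_ℓ = 3 lies in the range −ℓ … +ℓ (here −3 … 3). m_s = +1/2 is one of ±1/2.
All four constraints are satisfied.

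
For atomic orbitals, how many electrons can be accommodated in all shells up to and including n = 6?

182

Total orbitals = 1² + 2² + 3² + 4² + 5² + 6² = 91. Doubling for spin gives 182 electrons.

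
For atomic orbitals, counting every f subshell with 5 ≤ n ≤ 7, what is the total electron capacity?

An f subshell (ℓ = 3) exists for every n ≥ 4, so shells n = 5, 6, 7 each contribute one — 3 subshells.
Since each f subshell holds 2(2·3+1) = 14 electrons, the total is 3 × 14 = 42.

42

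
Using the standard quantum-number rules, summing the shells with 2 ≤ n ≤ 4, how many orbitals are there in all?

29

Shell n has n² orbitals: 2²=4 + 3²=9 + 4²=16 = 29 orbitals.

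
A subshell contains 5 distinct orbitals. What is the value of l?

2l+1 = 5 gives l = 2.

l = 2 (d)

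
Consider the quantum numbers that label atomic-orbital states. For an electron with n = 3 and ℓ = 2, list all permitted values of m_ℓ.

-2, -1, 0, 1, 2

m_ℓ takes every integer from −ℓ to +ℓ. With ℓ = 2 that gives the 5 values -2, -1, 0, 1, 2.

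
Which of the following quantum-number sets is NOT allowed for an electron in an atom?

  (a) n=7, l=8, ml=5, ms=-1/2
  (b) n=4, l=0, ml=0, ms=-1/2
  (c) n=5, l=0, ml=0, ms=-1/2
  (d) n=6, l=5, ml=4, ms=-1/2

(a)

(a) has l = 8 ≥ n = 7, violating 0 ≤ l ≤ n−1.
The remaining sets (b), (c), (d) satisfy all four rules.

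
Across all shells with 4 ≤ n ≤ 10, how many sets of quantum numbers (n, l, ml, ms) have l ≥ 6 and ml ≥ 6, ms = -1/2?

Per-shell orbital counts meeting the constraint:
n=7 → 1; n=8 → 3; n=9 → 6; n=10 → 10.
Orbitals: 1 + 3 + 6 + 10 = 20. With ms fixed to -1/2 there is one state per orbital, so 20 states.

20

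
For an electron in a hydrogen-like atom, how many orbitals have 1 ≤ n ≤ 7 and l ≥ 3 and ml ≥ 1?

40

Work shell by shell — for each n, count the (l, ml) pairs that satisfy l ≥ 3 and ml ≥ 1:
n=4 → 3; n=5 → 7; n=6 → 12; n=7 → 18.
Total orbitals: 3 + 7 + 12 + 18 = 40.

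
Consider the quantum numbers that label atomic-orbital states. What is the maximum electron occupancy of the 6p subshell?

6

A subshell with l = 1 has 2l+1 = 3 orbitals, each holding 2 electrons (spin ±1/2), so 3 × 2 = 6.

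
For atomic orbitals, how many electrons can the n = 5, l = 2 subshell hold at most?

A subshell with l = 2 has 2l+1 = 5 orbitals, each holding 2 electrons (spin ±1/2), so 5 × 2 = 10.

10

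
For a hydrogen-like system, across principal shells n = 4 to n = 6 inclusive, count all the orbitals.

77

Shell n has n² orbitals: 4²=16 + 5²=25 + 6²=36 = 77 orbitals.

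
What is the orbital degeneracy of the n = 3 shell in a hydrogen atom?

The n = 3 shell contains n² = 3² = 9 orbitals.

9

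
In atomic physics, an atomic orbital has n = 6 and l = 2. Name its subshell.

6d

l = 2 corresponds to the letter 'd', so the subshell is 6d.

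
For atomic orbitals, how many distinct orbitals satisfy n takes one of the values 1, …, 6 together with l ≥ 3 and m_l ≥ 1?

22

Work shell by shell — for each n, count the (l, m_l) pairs that satisfy l ≥ 3 and m_l ≥ 1:
n=4 → 3; n=5 → 7; n=6 → 12.
Total orbitals: 3 + 7 + 12 = 22.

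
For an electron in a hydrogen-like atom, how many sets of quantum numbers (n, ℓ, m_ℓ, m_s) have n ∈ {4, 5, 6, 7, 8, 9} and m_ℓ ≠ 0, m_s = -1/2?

Go shell by shell, enumerating (ℓ, m_ℓ) with m_ℓ ≠ 0:
n=4 → 12; n=5 → 20; n=6 → 30; n=7 → 42; n=8 → 56; n=9 → 72.
Orbitals: 12 + 20 + 30 + 42 + 56 + 72 = 232. With m_s fixed to -1/2 there is one state per orbital, so 232 states.

232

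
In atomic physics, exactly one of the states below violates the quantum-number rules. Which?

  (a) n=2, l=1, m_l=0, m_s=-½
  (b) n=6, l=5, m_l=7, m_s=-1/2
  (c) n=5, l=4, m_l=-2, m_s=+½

(b)

(b) has |m_l| = 7 > l = 5, violating −l ≤ m_l ≤ l.
The remaining sets (a), (c) satisfy all four rules.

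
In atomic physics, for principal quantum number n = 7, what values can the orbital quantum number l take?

l is an integer with 0 ≤ l ≤ n−1, so for n = 7: l = 0, 1, 2, 3, 4, 5, 6.

0, 1, 2, 3, 4, 5, 6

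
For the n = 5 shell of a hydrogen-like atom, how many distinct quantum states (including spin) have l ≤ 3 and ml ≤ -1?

For n = 5, l ranges over 0 … 4.
The (l, ml) pairs meeting l ≤ 3 and ml ≤ -1 give: l=1 → 1; l=2 → 2; l=3 → 3.
Orbitals: 1 + 2 + 3 = 6. Each orbital carries two spin states, so 6 × 2 = 12 states.

12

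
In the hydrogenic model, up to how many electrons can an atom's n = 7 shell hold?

98

A shell holds 2n² electrons: 2 × 7² = 2 × 49 = 98.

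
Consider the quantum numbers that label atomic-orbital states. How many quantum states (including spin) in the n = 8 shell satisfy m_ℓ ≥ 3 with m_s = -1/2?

The (ℓ, m_ℓ) pairs meeting m_ℓ ≥ 3 give: ℓ=3 → 1; ℓ=4 → 2; ℓ=5 → 3; ℓ=6 → 4; ℓ=7 → 5.
Orbitals: 1 + 2 + 3 + 4 + 5 = 15. With m_s fixed to a single value there is one state per orbital, giving 15 states.

15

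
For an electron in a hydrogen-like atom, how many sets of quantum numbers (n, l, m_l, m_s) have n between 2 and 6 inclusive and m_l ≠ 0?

140

Go shell by shell, enumerating (l, m_l) with m_l ≠ 0:
n=2 → 2; n=3 → 6; n=4 → 12; n=5 → 20; n=6 → 30.
Orbitals: 2 + 6 + 12 + 20 + 30 = 70. Including both spin states (m_s = ±1/2) gives 2 × 70 = 140 states.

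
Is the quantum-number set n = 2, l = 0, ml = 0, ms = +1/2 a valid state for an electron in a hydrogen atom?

Valid

n = 2 is a positive integer. l = 0 satisfies 0 ≤ l ≤ n−1 = 1. ml = 0 lies in the range −l … +l (here 0). ms = +1/2 is one of ±1/2.
All four constraints are satisfied.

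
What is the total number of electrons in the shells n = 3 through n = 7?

270

Shell n has n² orbitals: 3²=9 + 4²=16 + 5²=25 + 6²=36 + 7²=49 = 135 orbitals.
Two spin states per orbital: 2 × 135 = 270 electrons.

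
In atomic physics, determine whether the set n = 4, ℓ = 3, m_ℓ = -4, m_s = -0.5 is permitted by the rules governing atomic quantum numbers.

The magnetic quantum number must satisfy −ℓ ≤ m_ℓ ≤ ℓ. With ℓ = 3, m_ℓ can only be -3, -2, -1, 0, 1, 2, 3, so m_ℓ = -4 is forbidden.

Invalid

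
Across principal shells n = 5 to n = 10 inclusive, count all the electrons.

710

Shell n has n² orbitals: 5²=25 + 6²=36 + 7²=49 + 8²=64 + 9²=81 + 10²=100 = 355 orbitals.
Two spin states per orbital: 2 × 355 = 710 electrons.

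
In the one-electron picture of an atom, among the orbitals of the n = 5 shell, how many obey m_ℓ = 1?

Go through ℓ = 0, …, 4 (the values permitted for n = 5).
The (ℓ, m_ℓ) pairs meeting m_ℓ = 1 give: ℓ=1 → 1; ℓ=2 → 1; ℓ=3 → 1; ℓ=4 → 1.
Total orbitals: 1 + 1 + 1 + 1 = 4.

4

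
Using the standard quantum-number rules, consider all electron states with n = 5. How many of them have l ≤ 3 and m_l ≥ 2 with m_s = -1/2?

Contributions: l=2 → 1; l=3 → 2.
Orbitals: 1 + 2 = 3. With m_s fixed to a single value there is one state per orbital, giving 3 states.

3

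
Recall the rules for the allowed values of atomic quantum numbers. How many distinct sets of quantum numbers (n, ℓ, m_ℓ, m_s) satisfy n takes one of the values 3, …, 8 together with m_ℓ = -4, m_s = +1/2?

Work shell by shell — for each n, count the (ℓ, m_ℓ) pairs that satisfy m_ℓ = -4:
n=5 → 1; n=6 → 2; n=7 → 3; n=8 → 4.
Orbitals: 1 + 2 + 3 + 4 = 10. With m_s fixed to +1/2 there is one state per orbital, so 10 states.

10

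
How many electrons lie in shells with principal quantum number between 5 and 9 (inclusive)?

Shell n has n² orbitals: 5²=25 + 6²=36 + 7²=49 + 8²=64 + 9²=81 = 255 orbitals.
Two spin states per orbital: 2 × 255 = 510 electrons.

510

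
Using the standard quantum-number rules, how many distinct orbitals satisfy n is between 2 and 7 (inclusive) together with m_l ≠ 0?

Treat each shell separately and count matching orbitals:
n=2 → 2; n=3 → 6; n=4 → 12; n=5 → 20; n=6 → 30; n=7 → 42.
Total orbitals: 2 + 6 + 12 + 20 + 30 + 42 = 112.

112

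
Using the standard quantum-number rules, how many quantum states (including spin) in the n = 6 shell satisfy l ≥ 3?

54

The n = 6 shell has l = 0 through 5; check each.
Contributions: l=3 → 7; l=4 → 9; l=5 → 11.
Orbitals: 7 + 9 + 11 = 27. Each orbital carries two spin states, so 27 × 2 = 54 states.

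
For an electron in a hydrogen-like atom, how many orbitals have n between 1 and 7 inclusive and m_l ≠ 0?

Work shell by shell — for each n, count the (l, m_l) pairs that satisfy m_l ≠ 0:
n=2 → 2; n=3 → 6; n=4 → 12; n=5 → 20; n=6 → 30; n=7 → 42.
Total orbitals: 2 + 6 + 12 + 20 + 30 + 42 = 112.

112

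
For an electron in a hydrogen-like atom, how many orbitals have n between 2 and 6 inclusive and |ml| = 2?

Go shell by shell, enumerating (l, ml) with |ml| = 2:
n=3 → 2; n=4 → 4; n=5 → 6; n=6 → 8.
Total orbitals: 2 + 4 + 6 + 8 = 20.

20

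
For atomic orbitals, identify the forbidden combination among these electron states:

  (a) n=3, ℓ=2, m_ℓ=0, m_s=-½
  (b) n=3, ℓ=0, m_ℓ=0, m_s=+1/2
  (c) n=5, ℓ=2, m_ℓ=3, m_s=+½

(c)

(c) has |m_ℓ| = 3 > ℓ = 2, violating −ℓ ≤ m_ℓ ≤ ℓ.
The remaining sets (a), (b) satisfy all four rules.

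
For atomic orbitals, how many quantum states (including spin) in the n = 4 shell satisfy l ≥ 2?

24

For n = 4, l ranges over 0 … 3.
The (l, m_l) pairs meeting l ≥ 2 give: l=2 → 5; l=3 → 7.
Orbitals: 5 + 7 = 12. Each orbital carries two spin states, so 12 × 2 = 24 states.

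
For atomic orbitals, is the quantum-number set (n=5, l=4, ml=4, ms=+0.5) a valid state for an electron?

Valid

n = 5 is a positive integer. l = 4 satisfies 0 ≤ l ≤ n−1 = 4. ml = 4 lies in the range −l … +l (here −4 … 4). ms = +1/2 is one of ±1/2.
All four constraints are satisfied.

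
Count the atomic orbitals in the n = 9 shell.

The n = 9 shell contains n² = 9² = 81 orbitals.

81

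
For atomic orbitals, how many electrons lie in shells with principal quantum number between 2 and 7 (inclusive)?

278

Shell n has n² orbitals: 2²=4 + 3²=9 + 4²=16 + 5²=25 + 6²=36 + 7²=49 = 139 orbitals.
Two spin states per orbital: 2 × 139 = 278 electrons.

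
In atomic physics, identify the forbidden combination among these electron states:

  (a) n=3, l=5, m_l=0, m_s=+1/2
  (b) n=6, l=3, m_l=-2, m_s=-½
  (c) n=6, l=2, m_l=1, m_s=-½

(a)

(a) has l = 5 ≥ n = 3, violating 0 ≤ l ≤ n−1.
The remaining sets (b), (c) satisfy all four rules.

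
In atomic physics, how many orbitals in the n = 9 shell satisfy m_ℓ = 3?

The (ℓ, m_ℓ) pairs meeting m_ℓ = 3 give: ℓ=3 → 1; ℓ=4 → 1; ℓ=5 → 1; ℓ=6 → 1; ℓ=7 → 1; ℓ=8 → 1.
Total orbitals: 1 + 1 + 1 + 1 + 1 + 1 = 6.

6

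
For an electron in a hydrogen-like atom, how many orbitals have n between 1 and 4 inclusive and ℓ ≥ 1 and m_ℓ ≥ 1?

Go shell by shell, enumerating (ℓ, m_ℓ) with ℓ ≥ 1 and m_ℓ ≥ 1:
n=2 → 1; n=3 → 3; n=4 → 6.
Total orbitals: 1 + 3 + 6 = 10.

10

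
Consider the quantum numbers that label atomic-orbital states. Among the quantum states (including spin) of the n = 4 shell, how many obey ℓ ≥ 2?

Per ℓ-value: ℓ=2 → 5; ℓ=3 → 7.
Orbitals: 5 + 7 = 12. Each orbital carries two spin states, so 12 × 2 = 24 states.

24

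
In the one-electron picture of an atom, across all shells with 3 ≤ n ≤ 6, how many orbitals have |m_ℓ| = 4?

Per-shell orbital counts meeting the constraint:
n=5 → 2; n=6 → 4.
Total orbitals: 2 + 4 = 6.

6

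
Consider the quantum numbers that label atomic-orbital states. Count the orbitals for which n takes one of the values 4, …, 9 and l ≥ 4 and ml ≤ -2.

Go shell by shell, enumerating (l, ml) with l ≥ 4 and ml ≤ -2:
n=5 → 3; n=6 → 7; n=7 → 12; n=8 → 18; n=9 → 25.
Total orbitals: 3 + 7 + 12 + 18 + 25 = 65.

65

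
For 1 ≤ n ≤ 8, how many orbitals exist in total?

204

Total orbitals = 1² + 2² + 3² + 4² + 5² + 6² + 7² + 8² = 204.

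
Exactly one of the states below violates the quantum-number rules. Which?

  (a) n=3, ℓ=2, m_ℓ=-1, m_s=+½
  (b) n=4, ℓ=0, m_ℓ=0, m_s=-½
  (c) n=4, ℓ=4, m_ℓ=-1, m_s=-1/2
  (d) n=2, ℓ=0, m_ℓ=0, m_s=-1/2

(c) has ℓ = 4 ≥ n = 4, violating 0 ≤ ℓ ≤ n−1.
The remaining sets (a), (b), (d) satisfy all four rules.

(c)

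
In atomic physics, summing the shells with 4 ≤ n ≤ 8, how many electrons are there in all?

380

Shell n has n² orbitals: 4²=16 + 5²=25 + 6²=36 + 7²=49 + 8²=64 = 190 orbitals.
Two spin states per orbital: 2 × 190 = 380 electrons.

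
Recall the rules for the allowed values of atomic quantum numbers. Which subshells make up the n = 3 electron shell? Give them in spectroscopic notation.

For n = 3, ℓ runs from 0 to 2. In spectroscopic notation ℓ = 0,1,2,… ↔ s,p,d,f,g,h,i, so the subshells are 3s, 3p, 3d.

3s, 3p, 3d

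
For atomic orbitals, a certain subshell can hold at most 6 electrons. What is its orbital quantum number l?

l = 1 (p)

2(2l+1) = 6 ⇒ 2l+1 = 3 ⇒ l = 1.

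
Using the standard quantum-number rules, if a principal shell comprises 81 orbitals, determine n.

n = 9

n² = 81 ⇒ n = 9.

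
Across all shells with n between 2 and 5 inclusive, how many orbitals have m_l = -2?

Per-shell orbital counts meeting the constraint:
n=3 → 1; n=4 → 2; n=5 → 3.
Total orbitals: 1 + 2 + 3 = 6.

6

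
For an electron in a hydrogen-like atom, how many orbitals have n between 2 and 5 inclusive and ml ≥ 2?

10

Count contributing orbitals for each principal shell:
n=3 → 1; n=4 → 3; n=5 → 6.
Total orbitals: 1 + 3 + 6 = 10.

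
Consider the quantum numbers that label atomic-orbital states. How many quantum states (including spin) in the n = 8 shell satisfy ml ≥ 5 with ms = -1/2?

With n = 8 the allowed l are 0, 1, …, 7.
The (l, ml) pairs meeting ml ≥ 5 give: l=5 → 1; l=6 → 2; l=7 → 3.
Orbitals: 1 + 2 + 3 = 6. With ms fixed to a single value there is one state per orbital, giving 6 states.

6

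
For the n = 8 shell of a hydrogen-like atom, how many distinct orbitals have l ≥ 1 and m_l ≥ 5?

6

Go through l = 0, …, 7 (the values permitted for n = 8).
The (l, m_l) pairs meeting l ≥ 1 and m_l ≥ 5 give: l=5 → 1; l=6 → 2; l=7 → 3.
Total orbitals: 1 + 2 + 3 = 6.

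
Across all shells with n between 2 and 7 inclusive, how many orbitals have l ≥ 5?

Treat each shell separately and count matching orbitals:
n=6 → 11; n=7 → 24.
Total orbitals: 11 + 24 = 35.

35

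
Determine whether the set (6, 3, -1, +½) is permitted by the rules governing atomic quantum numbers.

n = 6 is a positive integer. l = 3 satisfies 0 ≤ l ≤ n−1 = 5. m_l = -1 lies in the range −l … +l (here −3 … 3). m_s = +1/2 is one of ±1/2.
All four constraints are satisfied.

Allowed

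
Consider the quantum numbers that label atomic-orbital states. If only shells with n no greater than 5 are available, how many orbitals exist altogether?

55

Total orbitals = 1² + 2² + 3² + 4² + 5² = 55.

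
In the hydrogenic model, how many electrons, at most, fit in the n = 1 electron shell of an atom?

A shell holds 2n² electrons: 2 × 1² = 2 × 1 = 2.

2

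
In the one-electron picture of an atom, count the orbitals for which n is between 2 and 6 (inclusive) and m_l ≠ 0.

For each n in the range, tally the orbitals obeying m_l ≠ 0:
n=2 → 2; n=3 → 6; n=4 → 12; n=5 → 20; n=6 → 30.
Total orbitals: 2 + 6 + 12 + 20 + 30 = 70.

70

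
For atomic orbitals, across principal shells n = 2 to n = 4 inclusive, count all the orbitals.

Shell n has n² orbitals: 2²=4 + 3²=9 + 4²=16 = 29 orbitals.

29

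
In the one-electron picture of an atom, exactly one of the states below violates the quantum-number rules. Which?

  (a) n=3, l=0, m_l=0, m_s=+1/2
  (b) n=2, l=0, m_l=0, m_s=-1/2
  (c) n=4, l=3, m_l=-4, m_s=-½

(c)

(c) has |m_l| = 4 > l = 3, violating −l ≤ m_l ≤ l.
The remaining sets (a), (b) satisfy all four rules.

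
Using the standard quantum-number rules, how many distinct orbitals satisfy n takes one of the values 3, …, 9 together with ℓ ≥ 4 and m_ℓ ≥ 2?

Go shell by shell, enumerating (ℓ, m_ℓ) with ℓ ≥ 4 and m_ℓ ≥ 2:
n=5 → 3; n=6 → 7; n=7 → 12; n=8 → 18; n=9 → 25.
Total orbitals: 3 + 7 + 12 + 18 + 25 = 65.

65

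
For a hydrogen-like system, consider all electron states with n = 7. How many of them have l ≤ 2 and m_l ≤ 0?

12

Contributions: l=0 → 1; l=1 → 2; l=2 → 3.
Orbitals: 1 + 2 + 3 = 6. Each orbital carries two spin states, so 6 × 2 = 12 states.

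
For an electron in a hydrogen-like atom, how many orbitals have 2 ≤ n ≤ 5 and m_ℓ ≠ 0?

40

For each n in the range, tally the orbitals obeying m_ℓ ≠ 0:
n=2 → 2; n=3 → 6; n=4 → 12; n=5 → 20.
Total orbitals: 2 + 6 + 12 + 20 = 40.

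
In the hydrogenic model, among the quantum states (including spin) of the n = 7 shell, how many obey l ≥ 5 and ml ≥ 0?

26

The n = 7 shell has l = 0 through 6; check each.
Orbitals with l ≥ 5 and ml ≥ 0, by l: l=5 → 6; l=6 → 7.
Orbitals: 6 + 7 = 13. Each orbital carries two spin states, so 13 × 2 = 26 states.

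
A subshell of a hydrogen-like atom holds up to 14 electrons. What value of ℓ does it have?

2(2ℓ+1) = 14 ⇒ 2ℓ+1 = 7 ⇒ ℓ = 3.

ℓ = 3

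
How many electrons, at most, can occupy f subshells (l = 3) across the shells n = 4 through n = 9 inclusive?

An f subshell (l = 3) exists for every n ≥ 4, so shells n = 4, 5, 6, 7, 8, 9 each contribute one — 6 subshells.
Since each f subshell holds 2(2·3+1) = 14 electrons, the total is 6 × 14 = 84.

84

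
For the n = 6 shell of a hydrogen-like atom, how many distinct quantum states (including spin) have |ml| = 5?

For n = 6, l ranges over 0 … 5.
Orbitals with |ml| = 5, by l: l=5 → 2.
Orbitals: 2. Each orbital carries two spin states, so 2 × 2 = 4 states.

4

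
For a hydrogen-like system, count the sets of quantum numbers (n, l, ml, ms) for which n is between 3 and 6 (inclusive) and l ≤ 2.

72

Go shell by shell, enumerating (l, ml) with l ≤ 2:
n=3 → 9; n=4 → 9; n=5 → 9; n=6 → 9.
Orbitals: 9 + 9 + 9 + 9 = 36. Including both spin states (ms = ±1/2) gives 2 × 36 = 72 states.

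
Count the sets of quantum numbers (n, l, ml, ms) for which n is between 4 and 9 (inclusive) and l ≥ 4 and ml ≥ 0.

190

Work shell by shell — for each n, count the (l, ml) pairs that satisfy l ≥ 4 and ml ≥ 0:
n=5 → 5; n=6 → 11; n=7 → 18; n=8 → 26; n=9 → 35.
Orbitals: 5 + 11 + 18 + 26 + 35 = 95. Including both spin states (ms = ±1/2) gives 2 × 95 = 190 states.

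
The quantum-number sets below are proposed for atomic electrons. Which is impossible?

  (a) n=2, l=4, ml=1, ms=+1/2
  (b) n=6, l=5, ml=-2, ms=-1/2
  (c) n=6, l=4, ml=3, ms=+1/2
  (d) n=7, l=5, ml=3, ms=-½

(a)

(a) has l = 4 ≥ n = 2, violating 0 ≤ l ≤ n−1.
The remaining sets (b), (c), (d) satisfy all four rules.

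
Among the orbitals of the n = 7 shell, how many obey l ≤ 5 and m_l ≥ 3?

6

For n = 7, l ranges over 0 … 6.
Contributions: l=3 → 1; l=4 → 2; l=5 → 3.
Total orbitals: 1 + 2 + 3 = 6.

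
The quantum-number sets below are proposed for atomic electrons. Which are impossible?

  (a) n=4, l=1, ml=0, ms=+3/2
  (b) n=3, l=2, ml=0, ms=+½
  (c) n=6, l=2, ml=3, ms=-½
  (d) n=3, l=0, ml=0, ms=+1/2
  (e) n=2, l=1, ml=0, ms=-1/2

(a) and (c)

(a) has ms = +3/2, but an electron's spin must be ±1/2.
(c) has |ml| = 3 > l = 2, violating −l ≤ ml ≤ l.
The remaining sets (b), (d), (e) satisfy all four rules.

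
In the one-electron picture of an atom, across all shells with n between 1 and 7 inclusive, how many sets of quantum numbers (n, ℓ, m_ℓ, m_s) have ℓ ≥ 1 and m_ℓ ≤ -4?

20

Treat each shell separately and count matching orbitals:
n=5 → 1; n=6 → 3; n=7 → 6.
Orbitals: 1 + 3 + 6 = 10. Including both spin states (m_s = ±1/2) gives 2 × 10 = 20 states.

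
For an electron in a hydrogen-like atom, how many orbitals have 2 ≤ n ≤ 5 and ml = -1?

10

Work shell by shell — for each n, count the (l, ml) pairs that satisfy ml = -1:
n=2 → 1; n=3 → 2; n=4 → 3; n=5 → 4.
Total orbitals: 1 + 2 + 3 + 4 = 10.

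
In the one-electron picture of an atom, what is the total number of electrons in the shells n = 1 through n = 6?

Shell n has n² orbitals: 1²=1 + 2²=4 + 3²=9 + 4²=16 + 5²=25 + 6²=36 = 91 orbitals.
Two spin states per orbital: 2 × 91 = 182 electrons.

182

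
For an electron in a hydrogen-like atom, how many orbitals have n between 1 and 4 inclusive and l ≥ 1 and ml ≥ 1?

10

Treat each shell separately and count matching orbitals:
n=2 → 1; n=3 → 3; n=4 → 6.
Total orbitals: 1 + 3 + 6 = 10.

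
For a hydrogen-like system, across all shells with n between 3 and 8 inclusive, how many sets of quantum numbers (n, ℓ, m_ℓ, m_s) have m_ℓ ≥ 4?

40

Work shell by shell — for each n, count the (ℓ, m_ℓ) pairs that satisfy m_ℓ ≥ 4:
n=5 → 1; n=6 → 3; n=7 → 6; n=8 → 10.
Orbitals: 1 + 3 + 6 + 10 = 20. Including both spin states (m_s = ±1/2) gives 2 × 20 = 40 states.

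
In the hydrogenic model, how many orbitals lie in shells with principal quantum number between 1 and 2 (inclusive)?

Shell n has n² orbitals: 1²=1 + 2²=4 = 5 orbitals.

5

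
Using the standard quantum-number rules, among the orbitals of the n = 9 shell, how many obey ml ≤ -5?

10

With n = 9 the allowed l are 0, 1, …, 8.
Orbitals with ml ≤ -5, by l: l=5 → 1; l=6 → 2; l=7 → 3; l=8 → 4.
Total orbitals: 1 + 2 + 3 + 4 = 10.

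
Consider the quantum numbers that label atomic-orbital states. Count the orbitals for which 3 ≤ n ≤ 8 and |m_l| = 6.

6

Treat each shell separately and count matching orbitals:
n=7 → 2; n=8 → 4.
Total orbitals: 2 + 4 = 6.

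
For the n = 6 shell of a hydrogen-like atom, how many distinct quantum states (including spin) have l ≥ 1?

70

Go through l = 0, …, 5 (the values permitted for n = 6).
Orbitals with l ≥ 1, by l: l=1 → 3; l=2 → 5; l=3 → 7; l=4 → 9; l=5 → 11.
Orbitals: 3 + 5 + 7 + 9 + 11 = 35. Each orbital carries two spin states, so 35 × 2 = 70 states.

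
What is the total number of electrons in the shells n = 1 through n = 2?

Shell n has n² orbitals: 1²=1 + 2²=4 = 5 orbitals.
Two spin states per orbital: 2 × 5 = 10 electrons.

10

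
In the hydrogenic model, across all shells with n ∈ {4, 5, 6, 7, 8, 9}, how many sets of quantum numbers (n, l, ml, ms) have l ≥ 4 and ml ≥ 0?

Work shell by shell — for each n, count the (l, ml) pairs that satisfy l ≥ 4 and ml ≥ 0:
n=5 → 5; n=6 → 11; n=7 → 18; n=8 → 26; n=9 → 35.
Orbitals: 5 + 11 + 18 + 26 + 35 = 95. Including both spin states (ms = ±1/2) gives 2 × 95 = 190 states.

190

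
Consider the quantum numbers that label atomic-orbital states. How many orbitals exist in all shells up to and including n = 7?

Total orbitals = 1² + 2² + 3² + 4² + 5² + 6² + 7² = 140.

140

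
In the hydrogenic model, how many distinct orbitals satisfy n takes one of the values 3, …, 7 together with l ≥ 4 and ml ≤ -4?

10

Go shell by shell, enumerating (l, ml) with l ≥ 4 and ml ≤ -4:
n=5 → 1; n=6 → 3; n=7 → 6.
Total orbitals: 1 + 3 + 6 = 10.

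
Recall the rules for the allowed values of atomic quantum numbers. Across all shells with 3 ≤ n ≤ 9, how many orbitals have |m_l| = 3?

For each n in the range, tally the orbitals obeying |m_l| = 3:
n=4 → 2; n=5 → 4; n=6 → 6; n=7 → 8; n=8 → 10; n=9 → 12.
Total orbitals: 2 + 4 + 6 + 8 + 10 + 12 = 42.

42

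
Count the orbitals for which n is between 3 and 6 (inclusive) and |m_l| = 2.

Treat each shell separately and count matching orbitals:
n=3 → 2; n=4 → 4; n=5 → 6; n=6 → 8.
Total orbitals: 2 + 4 + 6 + 8 = 20.

20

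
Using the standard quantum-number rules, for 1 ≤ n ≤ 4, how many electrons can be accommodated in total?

Total orbitals = 1² + 2² + 3² + 4² = 30. Doubling for spin gives 60 electrons.

60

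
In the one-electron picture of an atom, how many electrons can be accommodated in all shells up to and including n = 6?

Total orbitals = 1² + 2² + 3² + 4² + 5² + 6² = 91. Doubling for spin gives 182 electrons.

182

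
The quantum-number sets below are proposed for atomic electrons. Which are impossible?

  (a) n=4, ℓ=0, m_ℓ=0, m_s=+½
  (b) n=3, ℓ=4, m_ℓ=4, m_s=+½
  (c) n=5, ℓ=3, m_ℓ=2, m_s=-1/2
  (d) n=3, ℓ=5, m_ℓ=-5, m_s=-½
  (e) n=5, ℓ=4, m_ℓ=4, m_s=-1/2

(b) has ℓ = 4 ≥ n = 3, violating 0 ≤ ℓ ≤ n−1.
(d) has ℓ = 5 ≥ n = 3, violating 0 ≤ ℓ ≤ n−1.
The remaining sets (a), (c), (e) satisfy all four rules.

(b) and (d)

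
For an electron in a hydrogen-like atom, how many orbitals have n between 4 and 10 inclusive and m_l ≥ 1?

Treat each shell separately and count matching orbitals:
n=4 → 6; n=5 → 10; n=6 → 15; n=7 → 21; n=8 → 28; n=9 → 36; n=10 → 45.
Total orbitals: 6 + 10 + 15 + 21 + 28 + 36 + 45 = 161.

161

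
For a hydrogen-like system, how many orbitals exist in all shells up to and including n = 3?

14

Total orbitals = 1² + 2² + 3² = 14.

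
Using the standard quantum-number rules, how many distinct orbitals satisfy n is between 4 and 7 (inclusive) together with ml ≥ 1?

Go shell by shell, enumerating (l, ml) with ml ≥ 1:
n=4 → 6; n=5 → 10; n=6 → 15; n=7 → 21.
Total orbitals: 6 + 10 + 15 + 21 = 52.

52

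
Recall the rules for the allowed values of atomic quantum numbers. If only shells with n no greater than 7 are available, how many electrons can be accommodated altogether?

Total orbitals = 1² + 2² + 3² + 4² + 5² + 6² + 7² = 140. Doubling for spin gives 280 electrons.

280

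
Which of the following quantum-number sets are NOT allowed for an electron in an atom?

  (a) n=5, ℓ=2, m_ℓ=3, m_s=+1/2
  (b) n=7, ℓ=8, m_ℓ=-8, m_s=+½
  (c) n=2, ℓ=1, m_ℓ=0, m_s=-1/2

(a) and (b)

(a) has |m_ℓ| = 3 > ℓ = 2, violating −ℓ ≤ m_ℓ ≤ ℓ.
(b) has ℓ = 8 ≥ n = 7, violating 0 ≤ ℓ ≤ n−1.
The remaining set (c) satisfies all four rules.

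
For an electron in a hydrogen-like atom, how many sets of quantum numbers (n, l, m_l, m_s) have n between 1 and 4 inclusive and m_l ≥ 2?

8

Work shell by shell — for each n, count the (l, m_l) pairs that satisfy m_l ≥ 2:
n=3 → 1; n=4 → 3.
Orbitals: 1 + 3 = 4. Including both spin states (m_s = ±1/2) gives 2 × 4 = 8 states.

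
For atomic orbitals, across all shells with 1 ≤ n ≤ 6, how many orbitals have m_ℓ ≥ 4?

4

Work shell by shell — for each n, count the (ℓ, m_ℓ) pairs that satisfy m_ℓ ≥ 4:
n=5 → 1; n=6 → 3.
Total orbitals: 1 + 3 = 4.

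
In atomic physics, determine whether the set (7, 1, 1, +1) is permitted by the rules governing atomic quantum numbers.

No

The spin quantum number for an electron can only be m_s = +1/2 or −1/2; m_s = +1 is not one of those.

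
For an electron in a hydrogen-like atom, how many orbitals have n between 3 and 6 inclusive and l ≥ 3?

50

Per-shell orbital counts meeting the constraint:
n=4 → 7; n=5 → 16; n=6 → 27.
Total orbitals: 7 + 16 + 27 = 50.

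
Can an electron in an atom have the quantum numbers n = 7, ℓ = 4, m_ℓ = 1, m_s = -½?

n = 7 is a positive integer. ℓ = 4 satisfies 0 ≤ ℓ ≤ n−1 = 6. m_ℓ = 1 lies in the range −ℓ … +ℓ (here −4 … 4). m_s = -1/2 is one of ±1/2.
All four constraints are satisfied.

Valid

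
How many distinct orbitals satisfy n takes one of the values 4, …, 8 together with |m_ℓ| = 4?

20

For each n in the range, tally the orbitals obeying |m_ℓ| = 4:
n=5 → 2; n=6 → 4; n=7 → 6; n=8 → 8.
Total orbitals: 2 + 4 + 6 + 8 = 20.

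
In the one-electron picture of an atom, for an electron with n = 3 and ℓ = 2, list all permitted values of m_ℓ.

m_ℓ takes every integer from −ℓ to +ℓ. With ℓ = 2 that gives the 5 values -2, -1, 0, 1, 2.

-2, -1, 0, 1, 2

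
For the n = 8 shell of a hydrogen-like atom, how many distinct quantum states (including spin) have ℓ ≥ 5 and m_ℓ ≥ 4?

With n = 8 the allowed ℓ are 0, 1, …, 7.
Orbitals with ℓ ≥ 5 and m_ℓ ≥ 4, by ℓ: ℓ=5 → 2; ℓ=6 → 3; ℓ=7 → 4.
Orbitals: 2 + 3 + 4 = 9. Each orbital carries two spin states, so 9 × 2 = 18 states.

18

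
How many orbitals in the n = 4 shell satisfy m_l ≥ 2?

3

The n = 4 shell has l = 0 through 3; check each.
Contributions: l=2 → 1; l=3 → 2.
Total orbitals: 1 + 2 = 3.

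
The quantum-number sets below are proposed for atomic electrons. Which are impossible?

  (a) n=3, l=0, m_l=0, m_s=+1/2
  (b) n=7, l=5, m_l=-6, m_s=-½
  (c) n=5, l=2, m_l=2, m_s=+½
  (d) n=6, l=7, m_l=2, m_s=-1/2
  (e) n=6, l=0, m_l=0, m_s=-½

(b) has |m_l| = 6 > l = 5, violating −l ≤ m_l ≤ l.
(d) has l = 7 ≥ n = 6, violating 0 ≤ l ≤ n−1.
The remaining sets (a), (c), (e) satisfy all four rules.

(b) and (d)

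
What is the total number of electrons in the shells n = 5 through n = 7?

220

Shell n has n² orbitals: 5²=25 + 6²=36 + 7²=49 = 110 orbitals.
Two spin states per orbital: 2 × 110 = 220 electrons.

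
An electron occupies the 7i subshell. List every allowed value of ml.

-6, -5, -4, -3, -2, -1, 0, 1, 2, 3, 4, 5, 6

The 7i subshell has l = 6, and ml takes every integer from −l to +l. With l = 6 that gives the 13 values -6, -5, -4, -3, -2, -1, 0, 1, 2, 3, 4, 5, 6.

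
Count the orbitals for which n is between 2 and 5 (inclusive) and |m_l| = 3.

6

For each n in the range, tally the orbitals obeying |m_l| = 3:
n=4 → 2; n=5 → 4.
Total orbitals: 2 + 4 = 6.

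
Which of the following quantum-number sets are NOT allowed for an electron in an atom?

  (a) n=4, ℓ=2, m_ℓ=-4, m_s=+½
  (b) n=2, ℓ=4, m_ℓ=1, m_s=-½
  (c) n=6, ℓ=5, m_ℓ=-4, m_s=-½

(a) has |m_ℓ| = 4 > ℓ = 2, violating −ℓ ≤ m_ℓ ≤ ℓ.
(b) has ℓ = 4 ≥ n = 2, violating 0 ≤ ℓ ≤ n−1.
The remaining set (c) satisfies all four rules.

(a) and (b)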